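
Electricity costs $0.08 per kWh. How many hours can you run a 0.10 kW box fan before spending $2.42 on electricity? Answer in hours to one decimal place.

Energy available = $2.42 ÷ $0.08/kWh = 30.25 kWh
Hours = 30.25 kWh ÷ 0.1 kW = 302.5 h

302.5 h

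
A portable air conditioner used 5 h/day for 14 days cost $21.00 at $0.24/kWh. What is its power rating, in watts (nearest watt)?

Energy = $21.00 ÷ $0.24/kWh = 87.5 kWh
Runtime = 5 h/day × 14 days = 70 h
Power = 87.5 kWh ÷ 70 h = 1.25 kW = 1250 W

1250 W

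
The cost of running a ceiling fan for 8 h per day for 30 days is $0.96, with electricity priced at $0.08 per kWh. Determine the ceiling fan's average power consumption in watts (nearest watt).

50 W

Energy = $0.96 ÷ $0.08/kWh = 12 kWh
Runtime = 8 h/day × 30 days = 240 h
Power = 12 kWh ÷ 240 h = 0.05 kW = 50 W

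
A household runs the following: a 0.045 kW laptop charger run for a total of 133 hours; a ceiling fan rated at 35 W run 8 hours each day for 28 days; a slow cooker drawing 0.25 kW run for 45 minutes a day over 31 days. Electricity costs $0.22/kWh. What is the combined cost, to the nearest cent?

laptop charger: 0.045 kW × 133 h = 5.985 kWh
ceiling fan: Runtime = 8 h/day × 28 days = 224 h
ceiling fan: 0.035 kW × 224 h = 7.84 kWh
slow cooker: Runtime = 45 min × 31 = 1395 min = 23.25 h
slow cooker: 0.25 kW × 23.25 h = 5.8125 kWh
Total energy = 19.6375 kWh
Cost = 19.6375 × $0.22 = $4.32

$4.32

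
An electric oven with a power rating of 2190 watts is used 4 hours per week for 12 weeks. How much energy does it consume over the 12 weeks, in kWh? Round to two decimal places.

Runtime = 4 h/week × 12 weeks = 48 h
Energy = 2.19 kW × 48 h = 105.12 kWh

105.12 kWh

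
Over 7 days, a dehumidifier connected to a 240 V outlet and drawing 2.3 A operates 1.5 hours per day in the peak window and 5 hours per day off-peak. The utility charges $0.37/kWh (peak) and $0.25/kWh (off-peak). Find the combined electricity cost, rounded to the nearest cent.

$6.97

Power = 2.3 A × 240 V = 552 W = 0.552 kW
Peak energy = 0.552 kW × 1.5 h × 7 = 5.796 kWh
Off-peak energy = 0.552 kW × 5 h × 7 = 19.32 kWh
Cost = 5.796 × $0.37 + 19.32 × $0.25 = $2.14452 + $4.83 = $6.97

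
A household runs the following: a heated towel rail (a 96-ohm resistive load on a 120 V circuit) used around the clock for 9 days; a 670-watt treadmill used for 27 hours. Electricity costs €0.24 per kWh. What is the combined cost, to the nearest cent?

€12.12

heated towel rail: Power = V²/R = 120²/96 = 150 W = 0.15 kW
heated towel rail: Runtime = 24 h × 9 = 216 h
heated towel rail: 0.15 kW × 216 h = 32.4 kWh
treadmill: 0.67 kW × 27 h = 18.09 kWh
Total energy = 50.49 kWh
Cost = 50.49 × €0.24 = €12.12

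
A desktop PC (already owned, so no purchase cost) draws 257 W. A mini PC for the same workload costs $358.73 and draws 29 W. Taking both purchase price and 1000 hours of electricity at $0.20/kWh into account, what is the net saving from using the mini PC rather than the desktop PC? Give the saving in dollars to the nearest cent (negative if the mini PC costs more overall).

desktop PC: $0.00 + (257/1000) kW × 1000 h × $0.20 = $0.00 + $51.4 = $51.4
mini PC: $358.73 + (29/1000) kW × 1000 h × $0.20 = $358.73 + $5.8 = $364.53
Saving = $51.4 − $364.53 = −$313.13

-$313.13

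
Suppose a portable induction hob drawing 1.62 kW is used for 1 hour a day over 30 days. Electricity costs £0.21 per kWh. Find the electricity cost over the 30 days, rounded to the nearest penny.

£10.21

Runtime = 1 h/day × 30 days = 30 h
Energy = 1.62 kW × 30 h = 48.6 kWh
Cost = 48.6 kWh × £0.21/kWh = £10.21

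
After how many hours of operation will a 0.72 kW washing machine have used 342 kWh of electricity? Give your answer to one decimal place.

475.0 h

Hours = 342 kWh ÷ 0.72 kW = 475.0 h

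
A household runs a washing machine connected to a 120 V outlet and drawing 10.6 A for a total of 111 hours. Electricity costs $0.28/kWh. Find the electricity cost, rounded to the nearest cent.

Power = 10.6 A × 120 V = 1272 W = 1.272 kW
Energy = 1.272 kW × 111 h = 141.192 kWh
Cost = 141.192 kWh × $0.28/kWh = $39.53

$39.53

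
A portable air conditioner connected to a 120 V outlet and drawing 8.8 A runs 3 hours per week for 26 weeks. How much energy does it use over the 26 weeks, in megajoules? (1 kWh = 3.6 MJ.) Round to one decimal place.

Power = 8.8 A × 120 V = 1056 W = 1.056 kW
Runtime = 3 h/week × 26 weeks = 78 h
Energy = 1.056 kW × 78 h = 82.368 kWh
= 82.368 × 3.6 MJ = 296.5 MJ

296.5 MJ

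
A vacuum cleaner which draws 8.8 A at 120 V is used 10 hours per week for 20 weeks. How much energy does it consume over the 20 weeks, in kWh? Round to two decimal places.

211.20 kWh

Power = 8.8 A × 120 V = 1056 W = 1.056 kW
Runtime = 10 h/week × 20 weeks = 200 h
Energy = 1.056 kW × 200 h = 211.2 kWh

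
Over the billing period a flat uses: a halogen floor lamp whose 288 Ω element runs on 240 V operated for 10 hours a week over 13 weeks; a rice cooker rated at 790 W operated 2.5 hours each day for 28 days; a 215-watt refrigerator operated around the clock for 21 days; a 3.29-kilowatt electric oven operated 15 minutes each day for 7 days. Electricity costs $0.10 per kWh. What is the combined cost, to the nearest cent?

$19.54

halogen floor lamp: Power = V²/R = 240²/288 = 200 W = 0.2 kW
halogen floor lamp: Runtime = 10 h/week × 13 weeks = 130 h
halogen floor lamp: 0.2 kW × 130 h = 26 kWh
rice cooker: Runtime = 2.5 h/day × 28 days = 70 h
rice cooker: 0.79 kW × 70 h = 55.3 kWh
refrigerator: Runtime = 24 h × 21 = 504 h
refrigerator: 0.215 kW × 504 h = 108.36 kWh
electric oven: Runtime = 15 min × 7 = 105 min = 1.75 h
electric oven: 3.29 kW × 1.75 h = 5.7575 kWh
Total energy = 195.4175 kWh
Cost = 195.4175 × $0.10 = $19.54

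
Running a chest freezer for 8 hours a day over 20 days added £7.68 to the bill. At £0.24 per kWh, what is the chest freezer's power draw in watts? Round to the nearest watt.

Energy = £7.68 ÷ £0.24/kWh = 32 kWh
Runtime = 8 h/day × 20 days = 160 h
Power = 32 kWh ÷ 160 h = 0.2 kW = 200 W

200 W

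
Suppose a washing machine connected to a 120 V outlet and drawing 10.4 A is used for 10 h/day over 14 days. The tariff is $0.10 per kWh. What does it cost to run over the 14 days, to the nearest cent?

$17.47

Power = 10.4 A × 120 V = 1248 W = 1.248 kW
Runtime = 10 h/day × 14 days = 140 h
Energy = 1.248 kW × 140 h = 174.72 kWh
Cost = 174.72 kWh × $0.10/kWh = $17.47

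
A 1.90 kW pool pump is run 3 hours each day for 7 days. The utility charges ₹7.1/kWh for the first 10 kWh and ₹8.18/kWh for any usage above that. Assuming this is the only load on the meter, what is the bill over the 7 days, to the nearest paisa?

₹315.58

Runtime = 3 h/day × 7 days = 21 h
Energy = 1.9 kW × 21 h = 39.9 kWh
Tier 1 (0–10 kWh): 10 × ₹7.1 = ₹71
Above 10 kWh: 29.9 × ₹8.18 = ₹244.582
Bill = ₹315.58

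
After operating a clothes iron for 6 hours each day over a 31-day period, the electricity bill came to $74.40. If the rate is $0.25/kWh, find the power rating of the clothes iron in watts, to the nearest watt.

Energy = $74.40 ÷ $0.25/kWh = 297.6 kWh
Runtime = 6 h/day × 31 days = 186 h
Power = 297.6 kWh ÷ 186 h = 1.6 kW = 1600 W

1600 W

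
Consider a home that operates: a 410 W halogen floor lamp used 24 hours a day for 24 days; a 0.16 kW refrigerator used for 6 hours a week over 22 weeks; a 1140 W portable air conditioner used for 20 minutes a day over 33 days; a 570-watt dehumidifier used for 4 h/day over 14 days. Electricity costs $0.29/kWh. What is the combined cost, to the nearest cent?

halogen floor lamp: Runtime = 24 h × 24 = 576 h
halogen floor lamp: 0.41 kW × 576 h = 236.16 kWh
refrigerator: Runtime = 6 h/week × 22 weeks = 132 h
refrigerator: 0.16 kW × 132 h = 21.12 kWh
portable air conditioner: Runtime = 20 min × 33 = 660 min = 11 h
portable air conditioner: 1.14 kW × 11 h = 12.54 kWh
dehumidifier: Runtime = 4 h/day × 14 days = 56 h
dehumidifier: 0.57 kW × 56 h = 31.92 kWh
Total energy = 301.74 kWh
Cost = 301.74 × $0.29 = $87.50

$87.50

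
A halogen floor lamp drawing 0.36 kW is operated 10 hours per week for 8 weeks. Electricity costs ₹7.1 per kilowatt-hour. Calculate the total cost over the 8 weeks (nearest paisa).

Runtime = 10 h/week × 8 weeks = 80 h
Energy = 0.36 kW × 80 h = 28.8 kWh
Cost = 28.8 kWh × ₹7.1/kWh = ₹204.48

₹204.48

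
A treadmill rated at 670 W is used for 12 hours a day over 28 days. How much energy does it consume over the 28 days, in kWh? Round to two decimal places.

225.12 kWh

Runtime = 12 h/day × 28 days = 336 h
Energy = 0.67 kW × 336 h = 225.12 kWh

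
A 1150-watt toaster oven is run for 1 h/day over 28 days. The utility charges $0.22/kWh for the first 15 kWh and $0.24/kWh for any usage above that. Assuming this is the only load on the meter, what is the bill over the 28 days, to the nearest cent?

$7.43

Runtime = 1 h/day × 28 days = 28 h
Energy = 1.15 kW × 28 h = 32.2 kWh
Tier 1 (0–15 kWh): 15 × $0.22 = $3.3
Above 15 kWh: 17.2 × $0.24 = $4.128
Bill = $7.43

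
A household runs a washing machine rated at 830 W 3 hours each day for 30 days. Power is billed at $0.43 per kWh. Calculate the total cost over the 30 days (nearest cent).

Runtime = 3 h/day × 30 days = 90 h
Energy = 0.83 kW × 90 h = 74.7 kWh
Cost = 74.7 kWh × $0.43/kWh = $32.12

$32.12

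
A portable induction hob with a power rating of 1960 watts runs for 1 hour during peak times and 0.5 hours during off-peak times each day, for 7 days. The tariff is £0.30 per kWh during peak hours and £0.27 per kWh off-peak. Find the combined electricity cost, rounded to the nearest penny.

Peak energy = 1.96 kW × 1 h × 7 = 13.72 kWh
Off-peak energy = 1.96 kW × 0.5 h × 7 = 6.86 kWh
Cost = 13.72 × £0.30 + 6.86 × £0.27 = £4.116 + £1.8522 = £5.97

£5.97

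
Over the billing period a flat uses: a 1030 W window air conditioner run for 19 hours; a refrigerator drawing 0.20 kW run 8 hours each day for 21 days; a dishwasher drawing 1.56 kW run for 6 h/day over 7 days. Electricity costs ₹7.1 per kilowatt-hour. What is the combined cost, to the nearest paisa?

window air conditioner: 1.03 kW × 19 h = 19.57 kWh
refrigerator: Runtime = 8 h/day × 21 days = 168 h
refrigerator: 0.2 kW × 168 h = 33.6 kWh
dishwasher: Runtime = 6 h/day × 7 days = 42 h
dishwasher: 1.56 kW × 42 h = 65.52 kWh
Total energy = 118.69 kWh
Cost = 118.69 × ₹7.1 = ₹842.70

₹842.70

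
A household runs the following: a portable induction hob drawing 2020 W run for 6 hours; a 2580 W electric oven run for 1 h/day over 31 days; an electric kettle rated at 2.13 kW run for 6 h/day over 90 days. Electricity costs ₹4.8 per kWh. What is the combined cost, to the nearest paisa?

portable induction hob: 2.02 kW × 6 h = 12.12 kWh
electric oven: Runtime = 1 h/day × 31 days = 31 h
electric oven: 2.58 kW × 31 h = 79.98 kWh
electric kettle: Runtime = 6 h/day × 90 days = 540 h
electric kettle: 2.13 kW × 540 h = 1150.2 kWh
Total energy = 1242.3 kWh
Cost = 1242.3 × ₹4.8 = ₹5963.04

₹5963.04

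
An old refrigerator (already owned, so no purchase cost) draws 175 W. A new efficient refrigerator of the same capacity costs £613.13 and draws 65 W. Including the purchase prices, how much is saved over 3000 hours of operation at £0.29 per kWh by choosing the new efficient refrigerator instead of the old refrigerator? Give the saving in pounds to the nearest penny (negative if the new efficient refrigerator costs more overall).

-£517.43

old refrigerator: £0.00 + (175/1000) kW × 3000 h × £0.29 = £0.00 + £152.25 = £152.25
new efficient refrigerator: £613.13 + (65/1000) kW × 3000 h × £0.29 = £613.13 + £56.55 = £669.68
Saving = £152.25 − £669.68 = −£517.43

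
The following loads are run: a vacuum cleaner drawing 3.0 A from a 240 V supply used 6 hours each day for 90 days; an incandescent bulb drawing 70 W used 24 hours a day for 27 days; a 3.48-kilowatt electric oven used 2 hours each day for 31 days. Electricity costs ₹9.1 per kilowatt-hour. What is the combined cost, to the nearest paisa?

₹5914.27

vacuum cleaner: Power = 3.0 A × 240 V = 720 W = 0.72 kW
vacuum cleaner: Runtime = 6 h/day × 90 days = 540 h
vacuum cleaner: 0.72 kW × 540 h = 388.8 kWh
incandescent bulb: Runtime = 24 h × 27 = 648 h
incandescent bulb: 0.07 kW × 648 h = 45.36 kWh
electric oven: Runtime = 2 h/day × 31 days = 62 h
electric oven: 3.48 kW × 62 h = 215.76 kWh
Total energy = 649.92 kWh
Cost = 649.92 × ₹9.1 = ₹5914.27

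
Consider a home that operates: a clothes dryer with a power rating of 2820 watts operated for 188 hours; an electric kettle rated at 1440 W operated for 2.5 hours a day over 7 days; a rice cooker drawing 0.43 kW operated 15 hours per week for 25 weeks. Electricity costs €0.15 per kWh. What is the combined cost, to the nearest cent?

€107.49

clothes dryer: 2.82 kW × 188 h = 530.16 kWh
electric kettle: Runtime = 2.5 h/day × 7 days = 17.5 h
electric kettle: 1.44 kW × 17.5 h = 25.2 kWh
rice cooker: Runtime = 15 h/week × 25 weeks = 375 h
rice cooker: 0.43 kW × 375 h = 161.25 kWh
Total energy = 716.61 kWh
Cost = 716.61 × €0.15 = €107.49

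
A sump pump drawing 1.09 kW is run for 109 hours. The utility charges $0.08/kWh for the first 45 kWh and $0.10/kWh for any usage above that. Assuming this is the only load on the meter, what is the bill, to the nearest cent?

Energy = 1.09 kW × 109 h = 118.81 kWh
Tier 1 (0–45 kWh): 45 × $0.08 = $3.6
Above 45 kWh: 73.81 × $0.10 = $7.381
Bill = $10.98

$10.98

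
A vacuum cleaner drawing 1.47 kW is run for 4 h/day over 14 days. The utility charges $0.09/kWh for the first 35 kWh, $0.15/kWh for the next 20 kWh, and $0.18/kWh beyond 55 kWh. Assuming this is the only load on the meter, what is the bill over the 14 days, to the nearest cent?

$11.07

Runtime = 4 h/day × 14 days = 56 h
Energy = 1.47 kW × 56 h = 82.32 kWh
Tier 1 (0–35 kWh): 35 × $0.09 = $3.15
Tier 2 (35–55 kWh): 20 × $0.15 = $3
Above 55 kWh: 27.32 × $0.18 = $4.9176
Bill = $11.07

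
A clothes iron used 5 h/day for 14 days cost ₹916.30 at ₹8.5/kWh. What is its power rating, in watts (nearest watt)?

1540 W

Energy = ₹916.30 ÷ ₹8.5/kWh = 107.8 kWh
Runtime = 5 h/day × 14 days = 70 h
Power = 107.8 kWh ÷ 70 h = 1.54 kW = 1540 W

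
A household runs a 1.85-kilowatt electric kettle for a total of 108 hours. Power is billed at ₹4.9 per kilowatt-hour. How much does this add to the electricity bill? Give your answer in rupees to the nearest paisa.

Energy = 1.85 kW × 108 h = 199.8 kWh
Cost = 199.8 kWh × ₹4.9/kWh = ₹979.02

₹979.02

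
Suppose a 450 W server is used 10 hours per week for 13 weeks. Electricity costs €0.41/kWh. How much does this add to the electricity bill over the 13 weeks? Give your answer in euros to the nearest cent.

€23.99

Runtime = 10 h/week × 13 weeks = 130 h
Energy = 0.45 kW × 130 h = 58.5 kWh
Cost = 58.5 kWh × €0.41/kWh = €23.99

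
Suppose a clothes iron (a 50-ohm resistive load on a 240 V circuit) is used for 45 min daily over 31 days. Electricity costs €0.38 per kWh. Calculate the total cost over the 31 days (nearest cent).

Power = V²/R = 240²/50 = 1152 W = 1.152 kW
Runtime = 45 min × 31 = 1395 min = 23.25 h
Energy = 1.152 kW × 23.25 h = 26.784 kWh
Cost = 26.784 kWh × €0.38/kWh = €10.18

€10.18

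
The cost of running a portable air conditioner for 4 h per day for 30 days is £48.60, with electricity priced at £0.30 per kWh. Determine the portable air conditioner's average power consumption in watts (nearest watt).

Energy = £48.60 ÷ £0.30/kWh = 162 kWh
Runtime = 4 h/day × 30 days = 120 h
Power = 162 kWh ÷ 120 h = 1.35 kW = 1350 W

1350 W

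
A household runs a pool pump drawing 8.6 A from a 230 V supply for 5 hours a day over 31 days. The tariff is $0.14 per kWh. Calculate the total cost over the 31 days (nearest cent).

Power = 8.6 A × 230 V = 1978 W = 1.978 kW
Runtime = 5 h/day × 31 days = 155 h
Energy = 1.978 kW × 155 h = 306.59 kWh
Cost = 306.59 kWh × $0.14/kWh = $42.92

$42.92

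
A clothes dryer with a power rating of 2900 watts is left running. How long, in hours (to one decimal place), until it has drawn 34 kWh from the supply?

Hours = 34 kWh ÷ 2.9 kW = 11.7 h

11.7 h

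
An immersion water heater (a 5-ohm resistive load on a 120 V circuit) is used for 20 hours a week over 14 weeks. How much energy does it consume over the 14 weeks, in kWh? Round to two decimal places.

806.40 kWh

Power = V²/R = 120²/5 = 2880 W = 2.88 kW
Runtime = 20 h/week × 14 weeks = 280 h
Energy = 2.88 kW × 280 h = 806.4 kWh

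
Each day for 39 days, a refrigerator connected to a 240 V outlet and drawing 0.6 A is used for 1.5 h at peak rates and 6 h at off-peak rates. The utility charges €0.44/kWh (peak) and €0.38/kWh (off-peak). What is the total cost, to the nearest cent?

€16.51

Power = 0.6 A × 240 V = 144 W = 0.144 kW
Peak energy = 0.144 kW × 1.5 h × 39 = 8.424 kWh
Off-peak energy = 0.144 kW × 6 h × 39 = 33.696 kWh
Cost = 8.424 × €0.44 + 33.696 × €0.38 = €3.70656 + €12.80448 = €16.51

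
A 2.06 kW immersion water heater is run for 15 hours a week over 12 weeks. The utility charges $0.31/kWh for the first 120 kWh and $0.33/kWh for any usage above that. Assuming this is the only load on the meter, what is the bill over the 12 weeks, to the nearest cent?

Runtime = 15 h/week × 12 weeks = 180 h
Energy = 2.06 kW × 180 h = 370.8 kWh
Tier 1 (0–120 kWh): 120 × $0.31 = $37.2
Above 120 kWh: 250.8 × $0.33 = $82.764
Bill = $119.96

$119.96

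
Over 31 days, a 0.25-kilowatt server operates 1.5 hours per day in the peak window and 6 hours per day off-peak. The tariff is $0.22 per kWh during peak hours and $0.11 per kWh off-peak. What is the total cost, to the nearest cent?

$7.67

Peak energy = 0.25 kW × 1.5 h × 31 = 11.625 kWh
Off-peak energy = 0.25 kW × 6 h × 31 = 46.5 kWh
Cost = 11.625 × $0.22 + 46.5 × $0.11 = $2.5575 + $5.115 = $7.67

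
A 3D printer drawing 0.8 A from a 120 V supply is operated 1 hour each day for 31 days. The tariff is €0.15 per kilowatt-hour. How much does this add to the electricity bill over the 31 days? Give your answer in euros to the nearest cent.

Power = 0.8 A × 120 V = 96 W = 0.096 kW
Runtime = 1 h/day × 31 days = 31 h
Energy = 0.096 kW × 31 h = 2.976 kWh
Cost = 2.976 kWh × €0.15/kWh = €0.45

€0.45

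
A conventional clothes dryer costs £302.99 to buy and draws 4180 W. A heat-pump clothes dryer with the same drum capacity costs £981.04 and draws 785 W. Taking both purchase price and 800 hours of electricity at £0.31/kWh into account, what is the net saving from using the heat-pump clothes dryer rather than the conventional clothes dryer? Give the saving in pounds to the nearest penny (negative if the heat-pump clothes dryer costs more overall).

£163.91

conventional clothes dryer: £302.99 + (4180/1000) kW × 800 h × £0.31 = £302.99 + £1036.64 = £1339.63
heat-pump clothes dryer: £981.04 + (785/1000) kW × 800 h × £0.31 = £981.04 + £194.68 = £1175.72
Saving = £1339.63 − £1175.72 = £163.91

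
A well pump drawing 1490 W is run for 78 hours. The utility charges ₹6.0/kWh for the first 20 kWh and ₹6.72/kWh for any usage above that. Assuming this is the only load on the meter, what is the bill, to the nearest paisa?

₹766.60

Energy = 1.49 kW × 78 h = 116.22 kWh
Tier 1 (0–20 kWh): 20 × ₹6.0 = ₹120
Above 20 kWh: 96.22 × ₹6.72 = ₹646.5984
Bill = ₹766.60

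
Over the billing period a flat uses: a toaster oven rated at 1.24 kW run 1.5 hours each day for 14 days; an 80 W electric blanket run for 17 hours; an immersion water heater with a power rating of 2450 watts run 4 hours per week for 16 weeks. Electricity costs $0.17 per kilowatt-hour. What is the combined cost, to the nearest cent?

$31.31

toaster oven: Runtime = 1.5 h/day × 14 days = 21 h
toaster oven: 1.24 kW × 21 h = 26.04 kWh
electric blanket: 0.08 kW × 17 h = 1.36 kWh
immersion water heater: Runtime = 4 h/week × 16 weeks = 64 h
immersion water heater: 2.45 kW × 64 h = 156.8 kWh
Total energy = 184.2 kWh
Cost = 184.2 × $0.17 = $31.31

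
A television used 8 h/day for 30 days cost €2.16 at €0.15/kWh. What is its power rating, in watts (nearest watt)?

Energy = €2.16 ÷ €0.15/kWh = 14.4 kWh
Runtime = 8 h/day × 30 days = 240 h
Power = 14.4 kWh ÷ 240 h = 0.06 kW = 60 W

60 W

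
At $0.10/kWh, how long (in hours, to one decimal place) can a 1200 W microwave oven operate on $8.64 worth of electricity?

Energy available = $8.64 ÷ $0.10/kWh = 86.4 kWh
Hours = 86.4 kWh ÷ 1.2 kW = 72.0 h

72.0 h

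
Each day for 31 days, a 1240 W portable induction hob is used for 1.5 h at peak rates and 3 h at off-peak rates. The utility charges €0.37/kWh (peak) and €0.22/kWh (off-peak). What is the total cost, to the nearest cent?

€46.70

Peak energy = 1.24 kW × 1.5 h × 31 = 57.66 kWh
Off-peak energy = 1.24 kW × 3 h × 31 = 115.32 kWh
Cost = 57.66 × €0.37 + 115.32 × €0.22 = €21.3342 + €25.3704 = €46.70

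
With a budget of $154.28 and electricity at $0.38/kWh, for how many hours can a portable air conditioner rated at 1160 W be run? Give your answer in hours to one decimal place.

350.0 h

Energy available = $154.28 ÷ $0.38/kWh = 406 kWh
Hours = 406 kWh ÷ 1.16 kW = 350.0 h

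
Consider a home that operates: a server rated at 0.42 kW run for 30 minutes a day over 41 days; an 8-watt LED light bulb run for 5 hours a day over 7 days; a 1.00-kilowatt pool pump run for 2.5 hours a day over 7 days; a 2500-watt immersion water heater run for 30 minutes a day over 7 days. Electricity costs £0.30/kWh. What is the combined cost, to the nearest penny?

£10.54

server: Runtime = 30 min × 41 = 1230 min = 20.5 h
server: 0.42 kW × 20.5 h = 8.61 kWh
LED light bulb: Runtime = 5 h/day × 7 days = 35 h
LED light bulb: 0.008 kW × 35 h = 0.28 kWh
pool pump: Runtime = 2.5 h/day × 7 days = 17.5 h
pool pump: 1 kW × 17.5 h = 17.5 kWh
immersion water heater: Runtime = 30 min × 7 = 210 min = 3.5 h
immersion water heater: 2.5 kW × 3.5 h = 8.75 kWh
Total energy = 35.14 kWh
Cost = 35.14 × £0.30 = £10.54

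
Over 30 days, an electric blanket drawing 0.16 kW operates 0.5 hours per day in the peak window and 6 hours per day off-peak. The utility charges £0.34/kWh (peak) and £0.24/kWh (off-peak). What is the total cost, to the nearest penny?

£7.73

Peak energy = 0.16 kW × 0.5 h × 30 = 2.4 kWh
Off-peak energy = 0.16 kW × 6 h × 30 = 28.8 kWh
Cost = 2.4 × £0.34 + 28.8 × £0.24 = £0.816 + £6.912 = £7.73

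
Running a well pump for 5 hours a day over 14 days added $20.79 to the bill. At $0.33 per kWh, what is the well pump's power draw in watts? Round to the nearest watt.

Energy = $20.79 ÷ $0.33/kWh = 63 kWh
Runtime = 5 h/day × 14 days = 70 h
Power = 63 kWh ÷ 70 h = 0.9 kW = 900 W

900 W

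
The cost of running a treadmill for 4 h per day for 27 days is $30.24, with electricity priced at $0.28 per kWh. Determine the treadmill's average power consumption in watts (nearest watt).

Energy = $30.24 ÷ $0.28/kWh = 108 kWh
Runtime = 4 h/day × 27 days = 108 h
Power = 108 kWh ÷ 108 h = 1 kW = 1000 W

1000 W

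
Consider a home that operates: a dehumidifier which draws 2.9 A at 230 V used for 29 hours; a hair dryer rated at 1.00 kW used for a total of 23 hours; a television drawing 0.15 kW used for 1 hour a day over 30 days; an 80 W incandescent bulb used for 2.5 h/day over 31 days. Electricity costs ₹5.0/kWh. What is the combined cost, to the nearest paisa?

₹265.22

dehumidifier: Power = 2.9 A × 230 V = 667 W = 0.667 kW
dehumidifier: 0.667 kW × 29 h = 19.343 kWh
hair dryer: 1 kW × 23 h = 23 kWh
television: Runtime = 1 h/day × 30 days = 30 h
television: 0.15 kW × 30 h = 4.5 kWh
incandescent bulb: Runtime = 2.5 h/day × 31 days = 77.5 h
incandescent bulb: 0.08 kW × 77.5 h = 6.2 kWh
Total energy = 53.043 kWh
Cost = 53.043 × ₹5.0 = ₹265.22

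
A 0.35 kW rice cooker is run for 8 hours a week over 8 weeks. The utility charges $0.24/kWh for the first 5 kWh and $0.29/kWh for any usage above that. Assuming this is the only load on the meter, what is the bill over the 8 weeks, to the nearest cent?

Runtime = 8 h/week × 8 weeks = 64 h
Energy = 0.35 kW × 64 h = 22.4 kWh
Tier 1 (0–5 kWh): 5 × $0.24 = $1.2
Above 5 kWh: 17.4 × $0.29 = $5.046
Bill = $6.25

$6.25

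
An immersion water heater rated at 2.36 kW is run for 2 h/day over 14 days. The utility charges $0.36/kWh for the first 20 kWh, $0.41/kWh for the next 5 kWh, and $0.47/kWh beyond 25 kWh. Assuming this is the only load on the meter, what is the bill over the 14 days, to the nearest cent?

$28.56

Runtime = 2 h/day × 14 days = 28 h
Energy = 2.36 kW × 28 h = 66.08 kWh
Tier 1 (0–20 kWh): 20 × $0.36 = $7.2
Tier 2 (20–25 kWh): 5 × $0.41 = $2.05
Above 25 kWh: 41.08 × $0.47 = $19.3076
Bill = $28.56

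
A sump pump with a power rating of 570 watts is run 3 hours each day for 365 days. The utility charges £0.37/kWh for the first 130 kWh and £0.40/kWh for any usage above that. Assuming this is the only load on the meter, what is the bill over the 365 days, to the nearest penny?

Runtime = 3 h/day × 365 days = 1095 h
Energy = 0.57 kW × 1095 h = 624.15 kWh
Tier 1 (0–130 kWh): 130 × £0.37 = £48.1
Above 130 kWh: 494.15 × £0.40 = £197.66
Bill = £245.76

£245.76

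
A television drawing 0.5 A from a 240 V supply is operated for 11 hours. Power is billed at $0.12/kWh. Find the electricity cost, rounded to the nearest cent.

Power = 0.5 A × 240 V = 120 W = 0.12 kW
Energy = 0.12 kW × 11 h = 1.32 kWh
Cost = 1.32 kWh × $0.12/kWh = $0.16

$0.16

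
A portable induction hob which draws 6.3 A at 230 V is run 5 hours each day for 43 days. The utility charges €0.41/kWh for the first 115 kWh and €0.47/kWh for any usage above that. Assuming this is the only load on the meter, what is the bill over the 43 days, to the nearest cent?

€139.52

Power = 6.3 A × 230 V = 1449 W = 1.449 kW
Runtime = 5 h/day × 43 days = 215 h
Energy = 1.449 kW × 215 h = 311.535 kWh
Tier 1 (0–115 kWh): 115 × €0.41 = €47.15
Above 115 kWh: 196.535 × €0.47 = €92.37145
Bill = €139.52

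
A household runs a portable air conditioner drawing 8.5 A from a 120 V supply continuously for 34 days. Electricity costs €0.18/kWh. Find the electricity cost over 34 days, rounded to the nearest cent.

Power = 8.5 A × 120 V = 1020 W = 1.02 kW
Runtime = 24 h × 34 = 816 h
Energy = 1.02 kW × 816 h = 832.32 kWh
Cost = 832.32 kWh × €0.18/kWh = €149.82

€149.82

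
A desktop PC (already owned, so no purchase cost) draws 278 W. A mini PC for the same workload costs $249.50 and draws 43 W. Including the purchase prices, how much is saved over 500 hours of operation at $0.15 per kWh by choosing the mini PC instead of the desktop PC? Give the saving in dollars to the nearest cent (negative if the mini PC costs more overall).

-$231.88

desktop PC: $0.00 + (278/1000) kW × 500 h × $0.15 = $0.00 + $20.85 = $20.85
mini PC: $249.50 + (43/1000) kW × 500 h × $0.15 = $249.50 + $3.225 = $252.725
Saving = $20.85 − $252.725 = −$231.875 → -$231.88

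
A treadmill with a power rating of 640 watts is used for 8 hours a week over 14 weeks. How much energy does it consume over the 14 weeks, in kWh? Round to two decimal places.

71.68 kWh

Runtime = 8 h/week × 14 weeks = 112 h
Energy = 0.64 kW × 112 h = 71.68 kWh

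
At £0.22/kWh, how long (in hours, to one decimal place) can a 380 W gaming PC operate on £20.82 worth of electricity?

Energy available = £20.82 ÷ £0.22/kWh = 94.6364 kWh
Hours = 94.6364 kWh ÷ 0.38 kW = 249.0 h

249.0 h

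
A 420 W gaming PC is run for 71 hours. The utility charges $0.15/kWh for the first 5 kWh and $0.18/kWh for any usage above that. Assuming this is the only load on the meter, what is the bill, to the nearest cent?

Energy = 0.42 kW × 71 h = 29.82 kWh
Tier 1 (0–5 kWh): 5 × $0.15 = $0.75
Above 5 kWh: 24.82 × $0.18 = $4.4676
Bill = $5.22

$5.22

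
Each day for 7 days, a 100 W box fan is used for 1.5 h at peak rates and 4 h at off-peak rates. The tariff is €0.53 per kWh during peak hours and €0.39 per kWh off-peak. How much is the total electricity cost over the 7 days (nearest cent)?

Peak energy = 0.1 kW × 1.5 h × 7 = 1.05 kWh
Off-peak energy = 0.1 kW × 4 h × 7 = 2.8 kWh
Cost = 1.05 × €0.53 + 2.8 × €0.39 = €0.5565 + €1.092 = €1.65

€1.65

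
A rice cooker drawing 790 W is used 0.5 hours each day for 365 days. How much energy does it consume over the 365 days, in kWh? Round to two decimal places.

144.18 kWh

Runtime = 0.5 h/day × 365 days = 182.5 h
Energy = 0.79 kW × 182.5 h = 144.175 kWh ≈ 144.18 kWh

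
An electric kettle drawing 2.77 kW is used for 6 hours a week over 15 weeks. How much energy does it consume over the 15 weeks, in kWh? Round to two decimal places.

Runtime = 6 h/week × 15 weeks = 90 h
Energy = 2.77 kW × 90 h = 249.3 kWh

249.30 kWh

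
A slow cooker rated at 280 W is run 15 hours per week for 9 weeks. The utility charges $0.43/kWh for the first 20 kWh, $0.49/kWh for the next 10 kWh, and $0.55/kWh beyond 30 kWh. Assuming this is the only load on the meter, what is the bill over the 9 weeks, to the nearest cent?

$17.79

Runtime = 15 h/week × 9 weeks = 135 h
Energy = 0.28 kW × 135 h = 37.8 kWh
Tier 1 (0–20 kWh): 20 × $0.43 = $8.6
Tier 2 (20–30 kWh): 10 × $0.49 = $4.9
Above 30 kWh: 7.8 × $0.55 = $4.29
Bill = $17.79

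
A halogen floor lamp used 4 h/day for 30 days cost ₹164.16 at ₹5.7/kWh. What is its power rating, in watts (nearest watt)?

240 W

Energy = ₹164.16 ÷ ₹5.7/kWh = 28.8 kWh
Runtime = 4 h/day × 30 days = 120 h
Power = 28.8 kWh ÷ 120 h = 0.24 kW = 240 W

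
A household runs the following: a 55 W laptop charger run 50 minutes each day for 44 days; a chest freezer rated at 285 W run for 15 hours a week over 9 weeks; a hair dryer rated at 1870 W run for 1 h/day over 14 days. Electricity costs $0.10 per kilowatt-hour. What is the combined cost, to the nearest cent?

$6.67

laptop charger: Runtime = 50 min × 44 = 2200 min = 36.666666… h
laptop charger: 0.055 kW × 36.666666… h = 2.016666… kWh
chest freezer: Runtime = 15 h/week × 9 weeks = 135 h
chest freezer: 0.285 kW × 135 h = 38.475 kWh
hair dryer: Runtime = 1 h/day × 14 days = 14 h
hair dryer: 1.87 kW × 14 h = 26.18 kWh
Total energy = 66.671666… kWh
Cost = 66.671666… × $0.10 = $6.67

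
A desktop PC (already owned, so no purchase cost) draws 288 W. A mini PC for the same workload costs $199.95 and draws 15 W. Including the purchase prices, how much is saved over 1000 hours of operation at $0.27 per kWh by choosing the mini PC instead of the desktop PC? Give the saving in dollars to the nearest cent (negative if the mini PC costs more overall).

-$126.24

desktop PC: $0.00 + (288/1000) kW × 1000 h × $0.27 = $0.00 + $77.76 = $77.76
mini PC: $199.95 + (15/1000) kW × 1000 h × $0.27 = $199.95 + $4.05 = $204
Saving = $77.76 − $204 = −$126.24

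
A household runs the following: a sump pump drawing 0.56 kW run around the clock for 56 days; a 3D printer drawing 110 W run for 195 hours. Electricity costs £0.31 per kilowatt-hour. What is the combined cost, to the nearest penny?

sump pump: Runtime = 24 h × 56 = 1344 h
sump pump: 0.56 kW × 1344 h = 752.64 kWh
3D printer: 0.11 kW × 195 h = 21.45 kWh
Total energy = 774.09 kWh
Cost = 774.09 × £0.31 = £239.97

£239.97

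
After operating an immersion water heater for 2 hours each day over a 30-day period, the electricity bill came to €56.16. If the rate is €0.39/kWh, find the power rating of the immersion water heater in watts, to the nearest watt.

Energy = €56.16 ÷ €0.39/kWh = 144 kWh
Runtime = 2 h/day × 30 days = 60 h
Power = 144 kWh ÷ 60 h = 2.4 kW = 2400 W

2400 W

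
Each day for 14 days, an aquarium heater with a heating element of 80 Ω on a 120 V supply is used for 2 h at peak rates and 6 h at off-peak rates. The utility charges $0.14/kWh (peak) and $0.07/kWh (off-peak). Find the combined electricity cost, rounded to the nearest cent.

$1.76

Power = V²/R = 120²/80 = 180 W = 0.18 kW
Peak energy = 0.18 kW × 2 h × 14 = 5.04 kWh
Off-peak energy = 0.18 kW × 6 h × 14 = 15.12 kWh
Cost = 5.04 × $0.14 + 15.12 × $0.07 = $0.7056 + $1.0584 = $1.76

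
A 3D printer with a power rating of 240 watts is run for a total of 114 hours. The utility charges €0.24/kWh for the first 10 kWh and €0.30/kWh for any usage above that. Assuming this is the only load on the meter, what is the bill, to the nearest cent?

€7.61

Energy = 0.24 kW × 114 h = 27.36 kWh
Tier 1 (0–10 kWh): 10 × €0.24 = €2.4
Above 10 kWh: 17.36 × €0.30 = €5.208
Bill = €7.61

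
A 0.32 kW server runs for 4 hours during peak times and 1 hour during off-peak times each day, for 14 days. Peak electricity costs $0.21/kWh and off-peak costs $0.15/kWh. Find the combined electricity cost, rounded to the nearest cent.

$4.44

Peak energy = 0.32 kW × 4 h × 14 = 17.92 kWh
Off-peak energy = 0.32 kW × 1 h × 14 = 4.48 kWh
Cost = 17.92 × $0.21 + 4.48 × $0.15 = $3.7632 + $0.672 = $4.44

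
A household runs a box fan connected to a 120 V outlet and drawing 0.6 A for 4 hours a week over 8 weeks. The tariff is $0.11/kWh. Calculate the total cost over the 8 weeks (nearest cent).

Power = 0.6 A × 120 V = 72 W = 0.072 kW
Runtime = 4 h/week × 8 weeks = 32 h
Energy = 0.072 kW × 32 h = 2.304 kWh
Cost = 2.304 kWh × $0.11/kWh = $0.25

$0.25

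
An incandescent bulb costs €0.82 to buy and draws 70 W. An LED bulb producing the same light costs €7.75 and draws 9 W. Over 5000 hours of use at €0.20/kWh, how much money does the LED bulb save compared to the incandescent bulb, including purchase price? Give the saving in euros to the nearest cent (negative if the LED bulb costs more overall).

€54.07

incandescent bulb: €0.82 + (70/1000) kW × 5000 h × €0.20 = €0.82 + €70 = €70.82
LED bulb: €7.75 + (9/1000) kW × 5000 h × €0.20 = €7.75 + €9 = €16.75
Saving = €70.82 − €16.75 = €54.07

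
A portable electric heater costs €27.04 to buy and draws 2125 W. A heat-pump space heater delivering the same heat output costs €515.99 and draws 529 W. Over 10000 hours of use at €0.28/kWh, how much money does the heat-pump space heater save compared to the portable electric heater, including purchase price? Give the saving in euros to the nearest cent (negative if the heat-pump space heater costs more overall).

€3979.85

portable electric heater: €27.04 + (2125/1000) kW × 10000 h × €0.28 = €27.04 + €5950 = €5977.04
heat-pump space heater: €515.99 + (529/1000) kW × 10000 h × €0.28 = €515.99 + €1481.2 = €1997.19
Saving = €5977.04 − €1997.19 = €3979.85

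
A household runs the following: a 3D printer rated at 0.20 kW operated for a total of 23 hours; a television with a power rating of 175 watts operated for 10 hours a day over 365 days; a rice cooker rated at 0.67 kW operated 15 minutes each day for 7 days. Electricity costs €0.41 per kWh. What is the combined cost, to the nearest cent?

3D printer: 0.2 kW × 23 h = 4.6 kWh
television: Runtime = 10 h/day × 365 days = 3650 h
television: 0.175 kW × 3650 h = 638.75 kWh
rice cooker: Runtime = 15 min × 7 = 105 min = 1.75 h
rice cooker: 0.67 kW × 1.75 h = 1.1725 kWh
Total energy = 644.5225 kWh
Cost = 644.5225 × €0.41 = €264.25

€264.25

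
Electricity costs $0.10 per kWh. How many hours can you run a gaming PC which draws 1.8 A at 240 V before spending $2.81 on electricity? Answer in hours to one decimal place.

65.0 h

Power = 1.8 A × 240 V = 432 W = 0.432 kW
Energy available = $2.81 ÷ $0.10/kWh = 28.1 kWh
Hours = 28.1 kWh ÷ 0.432 kW = 65.0 h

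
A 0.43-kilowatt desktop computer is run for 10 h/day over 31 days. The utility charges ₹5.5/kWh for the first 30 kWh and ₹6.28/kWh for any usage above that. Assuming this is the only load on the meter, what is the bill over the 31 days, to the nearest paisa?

₹813.72

Runtime = 10 h/day × 31 days = 310 h
Energy = 0.43 kW × 310 h = 133.3 kWh
Tier 1 (0–30 kWh): 30 × ₹5.5 = ₹165
Above 30 kWh: 103.3 × ₹6.28 = ₹648.724
Bill = ₹813.72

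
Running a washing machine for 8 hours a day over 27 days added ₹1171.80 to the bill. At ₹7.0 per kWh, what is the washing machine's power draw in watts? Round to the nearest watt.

Energy = ₹1171.80 ÷ ₹7.0/kWh = 167.4 kWh
Runtime = 8 h/day × 27 days = 216 h
Power = 167.4 kWh ÷ 216 h = 0.775 kW = 775 W

775 W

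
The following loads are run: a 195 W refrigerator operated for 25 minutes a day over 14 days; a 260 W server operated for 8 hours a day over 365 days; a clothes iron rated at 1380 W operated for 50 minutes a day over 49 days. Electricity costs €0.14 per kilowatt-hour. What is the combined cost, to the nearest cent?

€114.34

refrigerator: Runtime = 25 min × 14 = 350 min = 5.833333… h
refrigerator: 0.195 kW × 5.833333… h = 1.1375 kWh
server: Runtime = 8 h/day × 365 days = 2920 h
server: 0.26 kW × 2920 h = 759.2 kWh
clothes iron: Runtime = 50 min × 49 = 2450 min = 40.833333… h
clothes iron: 1.38 kW × 40.833333… h = 56.35 kWh
Total energy = 816.6875 kWh
Cost = 816.6875 × €0.14 = €114.34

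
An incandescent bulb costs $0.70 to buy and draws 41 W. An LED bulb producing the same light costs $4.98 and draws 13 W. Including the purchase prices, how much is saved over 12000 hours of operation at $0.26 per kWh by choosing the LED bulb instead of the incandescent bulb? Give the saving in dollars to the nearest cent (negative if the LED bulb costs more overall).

$83.08

incandescent bulb: $0.70 + (41/1000) kW × 12000 h × $0.26 = $0.70 + $127.92 = $128.62
LED bulb: $4.98 + (13/1000) kW × 12000 h × $0.26 = $4.98 + $40.56 = $45.54
Saving = $128.62 − $45.54 = $83.08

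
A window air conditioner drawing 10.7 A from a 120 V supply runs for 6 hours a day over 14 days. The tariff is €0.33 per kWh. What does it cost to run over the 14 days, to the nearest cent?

Power = 10.7 A × 120 V = 1284 W = 1.284 kW
Runtime = 6 h/day × 14 days = 84 h
Energy = 1.284 kW × 84 h = 107.856 kWh
Cost = 107.856 kWh × €0.33/kWh = €35.59

€35.59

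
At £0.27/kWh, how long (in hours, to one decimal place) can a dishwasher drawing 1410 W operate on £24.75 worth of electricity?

Energy available = £24.75 ÷ £0.27/kWh = 91.6667 kWh
Hours = 91.6667 kWh ÷ 1.41 kW = 65.0 h

65.0 h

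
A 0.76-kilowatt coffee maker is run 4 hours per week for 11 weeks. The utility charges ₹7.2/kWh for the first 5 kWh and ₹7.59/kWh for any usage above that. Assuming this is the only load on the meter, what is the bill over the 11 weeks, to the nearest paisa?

₹251.86

Runtime = 4 h/week × 11 weeks = 44 h
Energy = 0.76 kW × 44 h = 33.44 kWh
Tier 1 (0–5 kWh): 5 × ₹7.2 = ₹36
Above 5 kWh: 28.44 × ₹7.59 = ₹215.8596
Bill = ₹251.86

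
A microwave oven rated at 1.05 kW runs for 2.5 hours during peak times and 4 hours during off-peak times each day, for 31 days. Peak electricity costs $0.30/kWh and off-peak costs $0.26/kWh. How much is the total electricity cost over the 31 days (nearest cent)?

$58.26

Peak energy = 1.05 kW × 2.5 h × 31 = 81.375 kWh
Off-peak energy = 1.05 kW × 4 h × 31 = 130.2 kWh
Cost = 81.375 × $0.30 + 130.2 × $0.26 = $24.4125 + $33.852 = $58.26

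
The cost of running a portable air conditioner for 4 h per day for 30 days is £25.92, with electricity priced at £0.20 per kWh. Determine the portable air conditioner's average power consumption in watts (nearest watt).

Energy = £25.92 ÷ £0.20/kWh = 129.6 kWh
Runtime = 4 h/day × 30 days = 120 h
Power = 129.6 kWh ÷ 120 h = 1.08 kW = 1080 W

1080 W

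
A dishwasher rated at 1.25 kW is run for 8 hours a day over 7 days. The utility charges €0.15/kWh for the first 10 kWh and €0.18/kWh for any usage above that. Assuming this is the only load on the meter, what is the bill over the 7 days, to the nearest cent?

Runtime = 8 h/day × 7 days = 56 h
Energy = 1.25 kW × 56 h = 70 kWh
Tier 1 (0–10 kWh): 10 × €0.15 = €1.5
Above 10 kWh: 60 × €0.18 = €10.8
Bill = €12.30

€12.30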